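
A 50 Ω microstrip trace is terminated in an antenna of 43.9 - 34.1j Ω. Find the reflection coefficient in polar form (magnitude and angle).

Γ ≈ 0.347 ∠ -80.2°

Γ = (Z_L − Z_0)/(Z_L + Z_0) = (-6.1 − j34.1)/(93.9 − j34.1)
|Γ| = 34.6/99.9 = 0.347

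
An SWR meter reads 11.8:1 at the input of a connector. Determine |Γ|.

|Γ| ≈ 0.844

|Γ| = (S − 1)/(S + 1) = (11.8 − 1)/(11.8 + 1) = 10.8/12.8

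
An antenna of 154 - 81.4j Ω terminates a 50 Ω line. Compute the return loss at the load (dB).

RL ≈ 4.42 dB

Γ = (104 − j81.4)/(204 − j81.4), |Γ| = 0.601
RL = −20·log₁₀|Γ| = −20·log₁₀(0.601)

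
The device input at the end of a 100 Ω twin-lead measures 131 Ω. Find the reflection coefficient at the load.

Γ = (Z_L − Z_0)/(Z_L + Z_0) = (131 − 100)/(131 + 100) = 31/231

Γ = 0.134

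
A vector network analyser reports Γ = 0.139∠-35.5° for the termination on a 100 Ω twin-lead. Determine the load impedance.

Z_L = Z_0·(1 + Γ)/(1 − Γ) = 100·(1.11 − j0.0807)/(0.887 + j0.0807)

Z_L ≈ 124 − j20.4 Ω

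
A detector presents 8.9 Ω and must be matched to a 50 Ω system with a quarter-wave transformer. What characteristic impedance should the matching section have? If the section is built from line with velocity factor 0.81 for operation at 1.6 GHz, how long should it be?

Z_qwt ≈ 21.1 Ω; length ≈ 3.8 cm

Z_qwt = √(Z_0·R_L) = √(50 × 8.9) = √445
λ = 0.81·c/f = 0.152 m, so l = λ/4 = 0.038 m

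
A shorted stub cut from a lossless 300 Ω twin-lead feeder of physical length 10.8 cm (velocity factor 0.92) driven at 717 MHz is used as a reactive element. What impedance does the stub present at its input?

Z_in ≈ −j1540 Ω

λ = v/f = 0.92·c / 717 MHz = 0.385 m
βl = 2π·l/λ = 2π × 0.281 = 101°
tan(βl) = -5.14
For a shorted stub, Z_in = jZ_0·tan(βl)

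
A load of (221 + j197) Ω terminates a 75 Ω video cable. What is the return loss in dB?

Γ = (146 + j197)/(296 + j197), |Γ| = 0.69
RL = −20·log₁₀|Γ| = −20·log₁₀(0.69)

RL ≈ 3.23 dB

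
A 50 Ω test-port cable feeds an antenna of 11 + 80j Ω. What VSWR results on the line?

VSWR ≈ 16.3

Γ = (Z_L − Z_0)/(Z_L + Z_0) = (-39 + j80)/(61 + j80)
|Γ| = 89/101 = 0.885
VSWR = (1 + |Γ|)/(1 − |Γ|) = 1.88/0.115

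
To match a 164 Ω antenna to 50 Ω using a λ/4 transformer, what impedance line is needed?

Z_qwt = √(Z_0·R_L) = √(50 × 164) = √8200

Z_qwt ≈ 90.6 Ω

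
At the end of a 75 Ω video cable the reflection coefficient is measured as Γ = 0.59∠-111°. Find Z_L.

Z_L ≈ 27.6 − j46.7 Ω

Z_L = Z_0·(1 + Γ)/(1 − Γ) = 75·(0.789 − j0.551)/(1.21 + j0.551)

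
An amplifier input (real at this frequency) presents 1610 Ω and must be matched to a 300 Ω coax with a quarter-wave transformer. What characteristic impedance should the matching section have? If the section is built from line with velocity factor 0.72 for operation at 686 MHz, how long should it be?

Z_qwt = √(Z_0·R_L) = √(300 × 1610) = √483000
λ = 0.72·c/f = 0.315 m, so l = λ/4 = 0.0787 m

Z_qwt ≈ 695 Ω; length ≈ 7.87 cm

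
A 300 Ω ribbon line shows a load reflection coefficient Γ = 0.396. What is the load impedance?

Z_L = Z_0·(1 + Γ)/(1 − Γ) = 300·(1.4)/(0.604)

Z_L ≈ 693 Ω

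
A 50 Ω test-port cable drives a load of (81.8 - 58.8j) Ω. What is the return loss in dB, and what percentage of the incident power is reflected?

Γ = (31.8 − j58.8)/(131.8 − j58.8), |Γ| = 0.463
RL = −20·log₁₀(0.463) = 6.68 dB
P_refl/P_inc = |Γ|² = 0.215

RL ≈ 6.68 dB; 21.5% of incident power reflected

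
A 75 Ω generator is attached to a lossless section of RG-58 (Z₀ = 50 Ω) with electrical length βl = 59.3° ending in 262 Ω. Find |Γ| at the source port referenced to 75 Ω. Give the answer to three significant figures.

tan(βl) = 1.68
Z_in = Z_0·(Z_L + jZ_0·tanβl)/(Z_0 + jZ_L·tanβl) = 12.7 − j28.2 Ω
Γ_s = (Z_in − Z_s)/(Z_in + Z_s) = (-62.3 − j28.2)/(87.7 − j28.2), |Γ_s| = 0.742

|Γ| ≈ 0.742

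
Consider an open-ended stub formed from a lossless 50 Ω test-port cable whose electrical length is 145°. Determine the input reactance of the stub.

tan(βl) = -0.7
For an open-ended stub, Z_in = −jZ_0·cot(βl) = −jZ_0/tan(βl)

X_in ≈ 71.4 Ω (inductive)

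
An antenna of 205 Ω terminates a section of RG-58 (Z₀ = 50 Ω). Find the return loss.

Γ = (205 − 50)/(205 + 50) = 0.608
RL = −20·log₁₀|Γ| = −20·log₁₀(0.608)

RL ≈ 4.32 dB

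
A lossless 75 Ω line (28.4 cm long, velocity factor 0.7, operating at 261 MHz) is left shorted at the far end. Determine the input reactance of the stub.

λ = v/f = 0.7·c / 261 MHz = 0.805 m
βl = 2π·l/λ = 2π × 0.353 = 127°
tan(βl) = -1.32
For a shorted stub, Z_in = jZ_0·tan(βl)

X_in ≈ -99.3 Ω (capacitive)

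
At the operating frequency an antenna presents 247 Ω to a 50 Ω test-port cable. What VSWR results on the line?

Γ = (247 − 50)/(247 + 50) = 0.663
VSWR = (1 + 0.663)/(1 − 0.663)

VSWR ≈ 4.94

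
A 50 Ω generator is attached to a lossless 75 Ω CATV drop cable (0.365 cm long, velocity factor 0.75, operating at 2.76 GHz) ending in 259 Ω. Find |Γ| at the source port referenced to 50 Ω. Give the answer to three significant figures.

λ = v/f = 0.75·c / 2.76 GHz = 0.0815 m
βl = 2π·l/λ = 2π × 0.0448 = 16.1°
tan(βl) = 0.289
Z_in = Z_0·(Z_L + jZ_0·tanβl)/(Z_0 + jZ_L·tanβl) = 141 − j119 Ω
Γ_s = (Z_in − Z_s)/(Z_in + Z_s) = (90.6 − j119)/(191 − j119), |Γ_s| = 0.665

|Γ| ≈ 0.665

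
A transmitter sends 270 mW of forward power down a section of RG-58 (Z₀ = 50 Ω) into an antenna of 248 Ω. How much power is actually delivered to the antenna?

P_delivered ≈ 151 mW

Γ = (248 − 50)/(248 + 50) = 0.664
|Γ|² = 0.441
P_refl = |Γ|²·P_inc = 119 mW, P_del = (1 − |Γ|²)·P_inc = 151 mW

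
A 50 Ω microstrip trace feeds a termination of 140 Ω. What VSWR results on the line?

For a purely resistive load, VSWR = R_L/Z_0 or Z_0/R_L (whichever > 1) = 140/50

VSWR ≈ 2.8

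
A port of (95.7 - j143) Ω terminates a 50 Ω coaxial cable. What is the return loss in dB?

RL ≈ 2.67 dB

Γ = (45.7 − j143)/(145.7 − j143), |Γ| = 0.735
RL = −20·log₁₀|Γ| = −20·log₁₀(0.735)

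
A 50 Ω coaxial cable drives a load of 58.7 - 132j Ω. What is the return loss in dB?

Γ = (8.7 − j132)/(108.7 − j132), |Γ| = 0.774
RL = −20·log₁₀|Γ| = −20·log₁₀(0.774)

RL ≈ 2.23 dB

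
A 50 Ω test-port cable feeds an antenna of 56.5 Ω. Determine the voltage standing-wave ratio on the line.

For a purely resistive load, VSWR = R_L/Z_0 or Z_0/R_L (whichever > 1) = 56.5/50

VSWR ≈ 1.13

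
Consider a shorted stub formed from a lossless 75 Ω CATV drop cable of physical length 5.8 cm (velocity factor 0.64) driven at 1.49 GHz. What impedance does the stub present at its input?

Z_in ≈ −j24.3 Ω

λ = v/f = 0.64·c / 1.49 GHz = 0.129 m
βl = 2π·l/λ = 2π × 0.45 = 162°
tan(βl) = -0.324
For a shorted stub, Z_in = jZ_0·tan(βl)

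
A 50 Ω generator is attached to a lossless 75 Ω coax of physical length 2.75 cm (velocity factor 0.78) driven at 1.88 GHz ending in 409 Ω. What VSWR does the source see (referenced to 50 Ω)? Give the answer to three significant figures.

VSWR ≈ 3.79

λ = v/f = 0.78·c / 1.88 GHz = 0.124 m
βl = 2π·l/λ = 2π × 0.221 = 79.5°
tan(βl) = 5.42
Z_in = Z_0·(Z_L + jZ_0·tanβl)/(Z_0 + jZ_L·tanβl) = 14.2 − j13.4 Ω
Γ_s = (Z_in − Z_s)/(Z_in + Z_s) = (-35.8 − j13.4)/(64.2 − j13.4), |Γ_s| = 0.583
VSWR = (1 + |Γ_s|)/(1 − |Γ_s|)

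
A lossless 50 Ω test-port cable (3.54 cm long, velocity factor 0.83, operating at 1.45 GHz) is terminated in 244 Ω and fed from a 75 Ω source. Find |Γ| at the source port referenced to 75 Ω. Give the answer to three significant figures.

λ = v/f = 0.83·c / 1.45 GHz = 0.172 m
βl = 2π·l/λ = 2π × 0.206 = 74.2°
tan(βl) = 3.54
Z_in = Z_0·(Z_L + jZ_0·tanβl)/(Z_0 + jZ_L·tanβl) = 11 − j13.5 Ω
Γ_s = (Z_in − Z_s)/(Z_in + Z_s) = (-64 − j13.5)/(86 − j13.5), |Γ_s| = 0.751

|Γ| ≈ 0.751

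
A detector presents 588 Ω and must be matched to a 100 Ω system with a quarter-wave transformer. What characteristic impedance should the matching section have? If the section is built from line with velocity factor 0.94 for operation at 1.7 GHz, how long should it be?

Z_qwt = √(Z_0·R_L) = √(100 × 588) = √58800
λ = 0.94·c/f = 0.166 m, so l = λ/4 = 0.0415 m

Z_qwt ≈ 242 Ω; length ≈ 4.15 cm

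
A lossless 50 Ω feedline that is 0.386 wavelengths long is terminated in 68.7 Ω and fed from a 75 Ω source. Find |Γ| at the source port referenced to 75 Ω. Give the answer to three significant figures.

βl = 2π × 0.386 = 139°
tan(βl) = -0.871
Z_in = Z_0·(Z_L + jZ_0·tanβl)/(Z_0 + jZ_L·tanβl) = 49.7 + j15.9 Ω
Γ_s = (Z_in − Z_s)/(Z_in + Z_s) = (-25.3 + j15.9)/(125 + j15.9), |Γ_s| = 0.238

|Γ| ≈ 0.238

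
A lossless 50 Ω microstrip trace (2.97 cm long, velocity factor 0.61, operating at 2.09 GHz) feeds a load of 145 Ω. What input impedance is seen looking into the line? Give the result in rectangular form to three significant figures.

λ = v/f = 0.61·c / 2.09 GHz = 0.0876 m
βl = 2π·l/λ = 2π × 0.339 = 122°
tan(βl) = tan(122°) = -1.59
Z_in = Z_0·(Z_L + jZ_0·tanβl)/(Z_0 + jZ_L·tanβl)
     = 50·(145 − j79.7)/(50 − j231)

Z_in ≈ 23 + j26.4 Ω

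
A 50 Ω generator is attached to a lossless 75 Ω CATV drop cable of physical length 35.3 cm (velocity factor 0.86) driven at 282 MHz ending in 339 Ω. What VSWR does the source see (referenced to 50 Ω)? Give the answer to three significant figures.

VSWR ≈ 5.19

λ = v/f = 0.86·c / 282 MHz = 0.915 m
βl = 2π·l/λ = 2π × 0.386 = 139°
tan(βl) = -0.872
Z_in = Z_0·(Z_L + jZ_0·tanβl)/(Z_0 + jZ_L·tanβl) = 36.1 + j76.8 Ω
Γ_s = (Z_in − Z_s)/(Z_in + Z_s) = (-13.9 + j76.8)/(86.1 + j76.8), |Γ_s| = 0.677
VSWR = (1 + |Γ_s|)/(1 − |Γ_s|)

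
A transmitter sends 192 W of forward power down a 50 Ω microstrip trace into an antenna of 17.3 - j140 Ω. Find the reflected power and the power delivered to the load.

|Γ| = |(-32.7 − j140)/(67.3 − j140)| = 0.926
|Γ|² = 0.857
P_refl = |Γ|²·P_inc = 164 W, P_del = (1 − |Γ|²)·P_inc = 27.5 W

P_reflected ≈ 164 W; P_delivered ≈ 27.5 W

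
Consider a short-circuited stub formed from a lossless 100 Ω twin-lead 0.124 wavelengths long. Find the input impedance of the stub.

βl = 2π × 0.124 = 44.6°
tan(βl) = 0.988
For a short-circuited stub, Z_in = jZ_0·tan(βl)

Z_in ≈ +j98.8 Ω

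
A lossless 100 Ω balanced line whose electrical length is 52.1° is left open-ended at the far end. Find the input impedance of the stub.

tan(βl) = 1.28
For an open-ended stub, Z_in = −jZ_0·cot(βl) = −jZ_0/tan(βl)

Z_in ≈ −j77.8 Ω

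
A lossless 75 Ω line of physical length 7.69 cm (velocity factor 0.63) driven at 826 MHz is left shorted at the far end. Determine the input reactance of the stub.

λ = v/f = 0.63·c / 826 MHz = 0.229 m
βl = 2π·l/λ = 2π × 0.336 = 121°
tan(βl) = -1.66
For a shorted stub, Z_in = jZ_0·tan(βl)

X_in ≈ -125 Ω (capacitive)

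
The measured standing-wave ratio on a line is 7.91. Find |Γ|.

|Γ| ≈ 0.776

|Γ| = (S − 1)/(S + 1) = (7.91 − 1)/(7.91 + 1) = 6.91/8.91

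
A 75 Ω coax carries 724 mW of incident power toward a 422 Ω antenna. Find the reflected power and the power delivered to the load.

Γ = (422 − 75)/(422 + 75) = 0.698
|Γ|² = 0.487
P_refl = |Γ|²·P_inc = 353 mW, P_del = (1 − |Γ|²)·P_inc = 371 mW

P_reflected ≈ 353 mW; P_delivered ≈ 371 mW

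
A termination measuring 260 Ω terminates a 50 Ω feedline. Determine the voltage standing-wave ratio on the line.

VSWR ≈ 5.2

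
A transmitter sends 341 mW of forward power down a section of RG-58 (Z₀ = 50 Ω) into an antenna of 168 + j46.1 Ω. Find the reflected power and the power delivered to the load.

|Γ| = |(118 + j46.1)/(218 + j46.1)| = 0.569
|Γ|² = 0.323
P_refl = |Γ|²·P_inc = 110 mW, P_del = (1 − |Γ|²)·P_inc = 231 mW

P_reflected ≈ 110 mW; P_delivered ≈ 231 mW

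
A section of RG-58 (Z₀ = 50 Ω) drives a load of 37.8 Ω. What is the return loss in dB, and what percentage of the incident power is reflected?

RL ≈ 17.1 dB; 1.93% of incident power reflected

Γ = (37.8 − 50)/(37.8 + 50) = -0.139
RL = −20·log₁₀(0.139) = 17.1 dB
P_refl/P_inc = |Γ|² = 0.0193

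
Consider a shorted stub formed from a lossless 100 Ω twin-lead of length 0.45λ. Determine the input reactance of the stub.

X_in ≈ -32.5 Ω (capacitive)

βl = 2π × 0.45 = 162°
tan(βl) = -0.325
For a shorted stub, Z_in = jZ_0·tan(βl)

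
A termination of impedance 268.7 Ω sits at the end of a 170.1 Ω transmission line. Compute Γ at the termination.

Γ = 0.225

Γ = (Z_L − Z_0)/(Z_L + Z_0) = (268.7 − 170.1)/(268.7 + 170.1) = 98.6/438.8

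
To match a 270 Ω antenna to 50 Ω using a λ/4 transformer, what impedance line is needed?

Z_qwt = √(Z_0·R_L) = √(50 × 270) = √13500

Z_qwt ≈ 116 Ω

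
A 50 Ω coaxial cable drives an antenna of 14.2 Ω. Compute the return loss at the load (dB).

Γ = (14.2 − 50)/(14.2 + 50) = -0.558
RL = −20·log₁₀|Γ| = −20·log₁₀(0.558)

RL ≈ 5.07 dB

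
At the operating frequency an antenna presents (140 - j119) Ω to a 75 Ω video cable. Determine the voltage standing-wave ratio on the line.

VSWR ≈ 3.46

Γ = (Z_L − Z_0)/(Z_L + Z_0) = (65 − j119)/(215 − j119)
|Γ| = 136/246 = 0.552
VSWR = (1 + |Γ|)/(1 − |Γ|) = 1.55/0.448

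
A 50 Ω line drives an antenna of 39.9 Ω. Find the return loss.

RL ≈ 19 dB

Γ = (39.9 − 50)/(39.9 + 50) = -0.112
RL = −20·log₁₀|Γ| = −20·log₁₀(0.112)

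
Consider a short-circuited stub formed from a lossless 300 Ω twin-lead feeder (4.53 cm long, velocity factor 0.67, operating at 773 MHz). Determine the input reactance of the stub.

X_in ≈ 582 Ω (inductive)

λ = v/f = 0.67·c / 773 MHz = 0.26 m
βl = 2π·l/λ = 2π × 0.174 = 62.7°
tan(βl) = 1.94
For a short-circuited stub, Z_in = jZ_0·tan(βl)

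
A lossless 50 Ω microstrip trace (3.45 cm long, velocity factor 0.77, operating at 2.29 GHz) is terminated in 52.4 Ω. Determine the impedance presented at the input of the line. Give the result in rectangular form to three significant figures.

Z_in ≈ 49 + j2.1 Ω

λ = v/f = 0.77·c / 2.29 GHz = 0.101 m
βl = 2π·l/λ = 2π × 0.342 = 123°
tan(βl) = tan(123°) = -1.53
Z_in = Z_0·(Z_L + jZ_0·tanβl)/(Z_0 + jZ_L·tanβl)
     = 50·(52.4 − j76.6)/(50 − j80.3)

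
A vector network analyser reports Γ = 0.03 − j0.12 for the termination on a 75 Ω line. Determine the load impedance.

Z_L ≈ 77.3 − j18.8 Ω

Z_L = Z_0·(1 + Γ)/(1 − Γ) = 75·(1.03 − j0.12)/(0.97 + j0.12)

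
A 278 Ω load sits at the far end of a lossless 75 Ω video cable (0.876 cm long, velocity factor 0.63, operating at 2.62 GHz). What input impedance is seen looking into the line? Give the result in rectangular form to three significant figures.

Z_in ≈ 39.2 − j67.4 Ω

λ = v/f = 0.63·c / 2.62 GHz = 0.0721 m
βl = 2π·l/λ = 2π × 0.121 = 43.7°
tan(βl) = tan(43.7°) = 0.956
Z_in = Z_0·(Z_L + jZ_0·tanβl)/(Z_0 + jZ_L·tanβl)
     = 75·(278 + j71.7)/(75 + j266)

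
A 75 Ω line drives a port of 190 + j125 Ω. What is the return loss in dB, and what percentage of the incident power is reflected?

Γ = (115 + j125)/(265 + j125), |Γ| = 0.58
RL = −20·log₁₀(0.58) = 4.74 dB
P_refl/P_inc = |Γ|² = 0.336

RL ≈ 4.74 dB; 33.6% of incident power reflected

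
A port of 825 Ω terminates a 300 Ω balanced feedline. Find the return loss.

RL ≈ 6.62 dB

Γ = (825 − 300)/(825 + 300) = 0.467
RL = −20·log₁₀|Γ| = −20·log₁₀(0.467)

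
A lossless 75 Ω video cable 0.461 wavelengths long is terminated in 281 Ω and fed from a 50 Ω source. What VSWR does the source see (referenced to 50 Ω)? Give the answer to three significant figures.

VSWR ≈ 5.44

βl = 2π × 0.461 = 166°
tan(βl) = -0.25
Z_in = Z_0·(Z_L + jZ_0·tanβl)/(Z_0 + jZ_L·tanβl) = 159 + j130 Ω
Γ_s = (Z_in − Z_s)/(Z_in + Z_s) = (109 + j130)/(209 + j130), |Γ_s| = 0.69
VSWR = (1 + |Γ_s|)/(1 − |Γ_s|)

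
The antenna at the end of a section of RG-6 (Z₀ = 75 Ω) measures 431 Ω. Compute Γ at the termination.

Γ = (Z_L − Z_0)/(Z_L + Z_0) = (431 − 75)/(431 + 75) = 356/506

Γ = 0.704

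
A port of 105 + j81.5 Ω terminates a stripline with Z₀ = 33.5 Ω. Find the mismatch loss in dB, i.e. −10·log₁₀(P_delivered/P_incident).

Γ = (71.5 + j81.5)/(138.5 + j81.5), |Γ| = 0.675
|Γ|² = 0.455, so P_del/P_inc = 1 − |Γ|² = 0.545
ML = −10·log₁₀(1 − |Γ|²)

mismatch loss ≈ 2.64 dB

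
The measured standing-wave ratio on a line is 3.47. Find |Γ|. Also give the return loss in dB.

|Γ| ≈ 0.553; return loss ≈ 5.15 dB

|Γ| = (S − 1)/(S + 1) = (3.47 − 1)/(3.47 + 1) = 2.47/4.47
RL = −20·log₁₀|Γ| = −20·log₁₀(0.553)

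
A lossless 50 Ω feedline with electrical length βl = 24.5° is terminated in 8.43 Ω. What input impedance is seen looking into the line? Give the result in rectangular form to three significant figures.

Z_in ≈ 10.1 + j22 Ω

tan(βl) = tan(24.5°) = 0.456
Z_in = Z_0·(Z_L + jZ_0·tanβl)/(Z_0 + jZ_L·tanβl)
     = 50·(8.43 + j22.8)/(50 + j3.84)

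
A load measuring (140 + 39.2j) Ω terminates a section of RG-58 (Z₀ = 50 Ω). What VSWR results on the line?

Γ = (Z_L − Z_0)/(Z_L + Z_0) = (90 + j39.2)/(190 + j39.2)
|Γ| = 98.2/194 = 0.506
VSWR = (1 + |Γ|)/(1 − |Γ|) = 1.51/0.494

VSWR ≈ 3.05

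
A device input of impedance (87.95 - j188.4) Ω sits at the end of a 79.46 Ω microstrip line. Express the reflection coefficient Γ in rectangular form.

Γ = (Z_L − Z_0)/(Z_L + Z_0) = (8.49 − j188.4)/(167.4 − j188.4)

Γ ≈ 0.581 − j0.471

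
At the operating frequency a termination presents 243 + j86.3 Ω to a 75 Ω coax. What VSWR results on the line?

VSWR ≈ 3.69

Γ = (Z_L − Z_0)/(Z_L + Z_0) = (168 + j86.3)/(318 + j86.3)
|Γ| = 189/330 = 0.573
VSWR = (1 + |Γ|)/(1 − |Γ|) = 1.57/0.427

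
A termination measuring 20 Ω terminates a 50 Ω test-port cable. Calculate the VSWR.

VSWR ≈ 2.5

Γ = (20 − 50)/(20 + 50) = -0.429
VSWR = (1 + 0.429)/(1 − 0.429)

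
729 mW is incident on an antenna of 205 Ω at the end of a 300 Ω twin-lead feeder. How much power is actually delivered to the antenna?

Γ = (205 − 300)/(205 + 300) = -0.188
|Γ|² = 0.0354
P_refl = |Γ|²·P_inc = 25.8 mW, P_del = (1 − |Γ|²)·P_inc = 703 mW

P_delivered ≈ 703 mW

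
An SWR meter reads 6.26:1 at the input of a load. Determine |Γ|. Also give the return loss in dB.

|Γ| ≈ 0.725; return loss ≈ 2.8 dB

|Γ| = (S − 1)/(S + 1) = (6.26 − 1)/(6.26 + 1) = 5.26/7.26
RL = −20·log₁₀|Γ| = −20·log₁₀(0.725)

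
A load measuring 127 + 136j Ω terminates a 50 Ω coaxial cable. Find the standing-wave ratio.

VSWR ≈ 5.67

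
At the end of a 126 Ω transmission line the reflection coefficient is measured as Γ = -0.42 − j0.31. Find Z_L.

Z_L ≈ 43.4 − j37 Ω

Z_L = Z_0·(1 + Γ)/(1 − Γ) = 126·(0.58 − j0.31)/(1.42 + j0.31)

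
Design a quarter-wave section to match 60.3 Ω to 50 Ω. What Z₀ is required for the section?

Z_qwt ≈ 54.9 Ω

Z_qwt = √(Z_0·R_L) = √(50 × 60.3) = √3015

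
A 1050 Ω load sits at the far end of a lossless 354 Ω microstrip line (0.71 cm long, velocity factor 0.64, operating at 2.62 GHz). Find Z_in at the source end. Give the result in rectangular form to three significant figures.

λ = v/f = 0.64·c / 2.62 GHz = 0.0733 m
βl = 2π·l/λ = 2π × 0.0969 = 34.9°
tan(βl) = tan(34.9°) = 0.697
Z_in = Z_0·(Z_L + jZ_0·tanβl)/(Z_0 + jZ_L·tanβl)
     = 354·(1050 + j247)/(354 + j732)

Z_in ≈ 296 − j365 Ω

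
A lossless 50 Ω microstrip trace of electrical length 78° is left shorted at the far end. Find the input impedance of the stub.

tan(βl) = 4.7
For a shorted stub, Z_in = jZ_0·tan(βl)

Z_in ≈ +j235 Ω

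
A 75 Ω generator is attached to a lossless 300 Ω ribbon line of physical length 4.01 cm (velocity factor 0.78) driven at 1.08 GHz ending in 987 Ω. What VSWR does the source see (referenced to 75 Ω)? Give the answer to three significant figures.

λ = v/f = 0.78·c / 1.08 GHz = 0.217 m
βl = 2π·l/λ = 2π × 0.185 = 66.6°
tan(βl) = 2.31
Z_in = Z_0·(Z_L + jZ_0·tanβl)/(Z_0 + jZ_L·tanβl) = 106 − j116 Ω
Γ_s = (Z_in − Z_s)/(Z_in + Z_s) = (31.4 − j116)/(181 − j116), |Γ_s| = 0.557
VSWR = (1 + |Γ_s|)/(1 − |Γ_s|)

VSWR ≈ 3.52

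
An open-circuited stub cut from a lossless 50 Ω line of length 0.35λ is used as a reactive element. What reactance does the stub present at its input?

X_in ≈ 36.3 Ω (inductive)

βl = 2π × 0.35 = 126°
tan(βl) = -1.38
For an open-circuited stub, Z_in = −jZ_0·cot(βl) = −jZ_0/tan(βl)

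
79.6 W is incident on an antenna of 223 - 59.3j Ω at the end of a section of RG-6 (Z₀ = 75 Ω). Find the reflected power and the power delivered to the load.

P_reflected ≈ 21.9 W; P_delivered ≈ 57.7 W

|Γ| = |(148 − j59.3)/(298 − j59.3)| = 0.525
|Γ|² = 0.275
P_refl = |Γ|²·P_inc = 21.9 W, P_del = (1 − |Γ|²)·P_inc = 57.7 W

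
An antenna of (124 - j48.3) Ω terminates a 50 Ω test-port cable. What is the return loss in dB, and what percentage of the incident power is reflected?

Γ = (74 − j48.3)/(174 − j48.3), |Γ| = 0.489
RL = −20·log₁₀(0.489) = 6.21 dB
P_refl/P_inc = |Γ|² = 0.239

RL ≈ 6.21 dB; 23.9% of incident power reflected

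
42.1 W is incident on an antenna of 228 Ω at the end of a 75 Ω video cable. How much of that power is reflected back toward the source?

Γ = (228 − 75)/(228 + 75) = 0.505
|Γ|² = 0.255
P_refl = |Γ|²·P_inc = 10.7 W, P_del = (1 − |Γ|²)·P_inc = 31.4 W

P_reflected ≈ 10.7 W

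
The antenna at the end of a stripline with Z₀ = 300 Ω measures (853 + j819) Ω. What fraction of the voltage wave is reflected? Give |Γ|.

Γ = (Z_L − Z_0)/(Z_L + Z_0) = (553 + j819)/(1153 + j819)
|Γ| = 988/1410

|Γ| ≈ 0.699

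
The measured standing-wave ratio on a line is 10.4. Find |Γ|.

|Γ| ≈ 0.825

|Γ| = (S − 1)/(S + 1) = (10.4 − 1)/(10.4 + 1) = 9.4/11.4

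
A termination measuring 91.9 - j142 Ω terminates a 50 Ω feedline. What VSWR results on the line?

Γ = (Z_L − Z_0)/(Z_L + Z_0) = (41.9 − j142)/(141.9 − j142)
|Γ| = 148/201 = 0.738
VSWR = (1 + |Γ|)/(1 − |Γ|) = 1.74/0.262

VSWR ≈ 6.62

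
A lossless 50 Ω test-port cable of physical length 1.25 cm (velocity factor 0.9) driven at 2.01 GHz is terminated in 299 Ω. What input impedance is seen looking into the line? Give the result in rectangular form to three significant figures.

λ = v/f = 0.9·c / 2.01 GHz = 0.134 m
βl = 2π·l/λ = 2π × 0.0931 = 33.5°
tan(βl) = tan(33.5°) = 0.662
Z_in = Z_0·(Z_L + jZ_0·tanβl)/(Z_0 + jZ_L·tanβl)
     = 50·(299 + j33.1)/(50 + j198)

Z_in ≈ 25.8 − j69 Ω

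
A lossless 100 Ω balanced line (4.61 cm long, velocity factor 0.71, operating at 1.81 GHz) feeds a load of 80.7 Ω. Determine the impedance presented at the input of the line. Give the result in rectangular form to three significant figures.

λ = v/f = 0.71·c / 1.81 GHz = 0.118 m
βl = 2π·l/λ = 2π × 0.392 = 141°
tan(βl) = tan(141°) = -0.809
Z_in = Z_0·(Z_L + jZ_0·tanβl)/(Z_0 + jZ_L·tanβl)
     = 100·(80.7 − j80.9)/(100 − j65.3)

Z_in ≈ 93.6 − j19.8 Ω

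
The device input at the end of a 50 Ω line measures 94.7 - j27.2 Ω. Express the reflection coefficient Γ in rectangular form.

Γ ≈ 0.333 − j0.125

Γ = (Z_L − Z_0)/(Z_L + Z_0) = (44.7 − j27.2)/(144.7 − j27.2)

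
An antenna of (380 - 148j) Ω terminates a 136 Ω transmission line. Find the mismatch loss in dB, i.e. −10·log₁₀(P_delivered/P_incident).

Γ = (244 − j148)/(516 − j148), |Γ| = 0.532
|Γ|² = 0.283, so P_del/P_inc = 1 − |Γ|² = 0.717
ML = −10·log₁₀(1 − |Γ|²)

mismatch loss ≈ 1.44 dB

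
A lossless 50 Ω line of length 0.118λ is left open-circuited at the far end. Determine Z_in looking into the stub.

βl = 2π × 0.118 = 42.5°
tan(βl) = 0.916
For an open-circuited stub, Z_in = −jZ_0·cot(βl) = −jZ_0/tan(βl)

Z_in ≈ −j54.6 Ω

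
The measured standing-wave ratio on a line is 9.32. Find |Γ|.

|Γ| = (S − 1)/(S + 1) = (9.32 − 1)/(9.32 + 1) = 8.32/10.3

|Γ| ≈ 0.806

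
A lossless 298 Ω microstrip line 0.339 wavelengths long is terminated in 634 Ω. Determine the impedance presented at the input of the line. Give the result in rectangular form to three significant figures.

βl = 2π × 0.339 = 122°
tan(βl) = tan(122°) = -1.6
Z_in = Z_0·(Z_L + jZ_0·tanβl)/(Z_0 + jZ_L·tanβl)
     = 298·(634 − j476)/(298 − j1010)

Z_in ≈ 179 + j134 Ω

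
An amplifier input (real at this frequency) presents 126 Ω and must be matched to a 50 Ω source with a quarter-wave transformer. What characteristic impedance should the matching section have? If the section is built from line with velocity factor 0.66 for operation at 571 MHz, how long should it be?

Z_qwt ≈ 79.4 Ω; length ≈ 8.67 cm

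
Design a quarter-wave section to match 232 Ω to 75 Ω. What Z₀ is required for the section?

Z_qwt ≈ 132 Ω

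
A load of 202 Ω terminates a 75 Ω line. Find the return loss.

Γ = (202 − 75)/(202 + 75) = 0.458
RL = −20·log₁₀|Γ| = −20·log₁₀(0.458)

RL ≈ 6.77 dB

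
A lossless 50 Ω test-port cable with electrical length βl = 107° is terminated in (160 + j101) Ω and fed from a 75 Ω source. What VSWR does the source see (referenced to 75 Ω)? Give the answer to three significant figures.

VSWR ≈ 6.77

tan(βl) = -3.27
Z_in = Z_0·(Z_L + jZ_0·tanβl)/(Z_0 + jZ_L·tanβl) = 11.2 + j7.16 Ω
Γ_s = (Z_in − Z_s)/(Z_in + Z_s) = (-63.8 + j7.16)/(86.2 + j7.16), |Γ_s| = 0.743
VSWR = (1 + |Γ_s|)/(1 − |Γ_s|)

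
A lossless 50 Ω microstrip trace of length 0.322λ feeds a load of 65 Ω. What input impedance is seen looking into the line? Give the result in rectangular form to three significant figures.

βl = 2π × 0.322 = 116°
tan(βl) = tan(116°) = -2.06
Z_in = Z_0·(Z_L + jZ_0·tanβl)/(Z_0 + jZ_L·tanβl)
     = 50·(65 − j103)/(50 − j134)

Z_in ≈ 41.7 + j8.7 Ω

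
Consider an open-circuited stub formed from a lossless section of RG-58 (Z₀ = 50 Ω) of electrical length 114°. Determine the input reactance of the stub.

tan(βl) = -2.25
For an open-circuited stub, Z_in = −jZ_0·cot(βl) = −jZ_0/tan(βl)

X_in ≈ 22.3 Ω (inductive)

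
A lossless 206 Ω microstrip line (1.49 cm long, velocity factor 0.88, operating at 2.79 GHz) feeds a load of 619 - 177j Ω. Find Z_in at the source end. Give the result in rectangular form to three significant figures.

Z_in ≈ 78.2 − j95.9 Ω

λ = v/f = 0.88·c / 2.79 GHz = 0.0946 m
βl = 2π·l/λ = 2π × 0.157 = 56.7°
tan(βl) = tan(56.7°) = 1.52
Z_in = Z_0·(Z_L + jZ_0·tanβl)/(Z_0 + jZ_L·tanβl)
     = 206·(619 + j136)/(475 + j942)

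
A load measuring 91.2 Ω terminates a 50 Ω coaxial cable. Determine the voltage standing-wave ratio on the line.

Γ = (91.2 − 50)/(91.2 + 50) = 0.292
VSWR = (1 + 0.292)/(1 − 0.292)

VSWR ≈ 1.82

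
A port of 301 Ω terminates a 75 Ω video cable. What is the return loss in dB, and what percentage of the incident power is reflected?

Γ = (301 − 75)/(301 + 75) = 0.601
RL = −20·log₁₀(0.601) = 4.42 dB
P_refl/P_inc = |Γ|² = 0.361

RL ≈ 4.42 dB; 36.1% of incident power reflected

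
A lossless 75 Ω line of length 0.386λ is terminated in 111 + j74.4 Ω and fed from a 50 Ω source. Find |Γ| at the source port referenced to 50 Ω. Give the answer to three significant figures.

βl = 2π × 0.386 = 139°
tan(βl) = -0.871
Z_in = Z_0·(Z_L + jZ_0·tanβl)/(Z_0 + jZ_L·tanβl) = 38 + j31.2 Ω
Γ_s = (Z_in − Z_s)/(Z_in + Z_s) = (-12 + j31.2)/(88 + j31.2), |Γ_s| = 0.358

|Γ| ≈ 0.358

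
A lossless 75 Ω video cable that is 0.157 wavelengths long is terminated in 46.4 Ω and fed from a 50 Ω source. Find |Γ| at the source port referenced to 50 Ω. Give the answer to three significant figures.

|Γ| ≈ 0.357

βl = 2π × 0.157 = 56.5°
tan(βl) = 1.51
Z_in = Z_0·(Z_L + jZ_0·tanβl)/(Z_0 + jZ_L·tanβl) = 81.3 + j37.3 Ω
Γ_s = (Z_in − Z_s)/(Z_in + Z_s) = (31.3 + j37.3)/(131 + j37.3), |Γ_s| = 0.357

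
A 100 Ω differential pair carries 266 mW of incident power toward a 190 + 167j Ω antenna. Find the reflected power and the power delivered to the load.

P_reflected ≈ 85.5 mW; P_delivered ≈ 181 mW

|Γ| = |(90 + j167)/(290 + j167)| = 0.567
|Γ|² = 0.321
P_refl = |Γ|²·P_inc = 85.5 mW, P_del = (1 − |Γ|²)·P_inc = 181 mW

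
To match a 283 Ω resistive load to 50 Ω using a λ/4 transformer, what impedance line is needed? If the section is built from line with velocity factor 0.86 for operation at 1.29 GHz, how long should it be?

Z_qwt = √(Z_0·R_L) = √(50 × 283) = √14150
λ = 0.86·c/f = 0.2 m, so l = λ/4 = 0.05 m

Z_qwt ≈ 119 Ω; length ≈ 5 cm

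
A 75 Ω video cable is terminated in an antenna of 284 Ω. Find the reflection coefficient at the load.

Γ = (Z_L − Z_0)/(Z_L + Z_0) = (284 − 75)/(284 + 75) = 209/359

Γ = 0.582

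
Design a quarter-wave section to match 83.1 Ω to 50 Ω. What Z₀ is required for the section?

Z_qwt ≈ 64.5 Ω

Z_qwt = √(Z_0·R_L) = √(50 × 83.1) = √4155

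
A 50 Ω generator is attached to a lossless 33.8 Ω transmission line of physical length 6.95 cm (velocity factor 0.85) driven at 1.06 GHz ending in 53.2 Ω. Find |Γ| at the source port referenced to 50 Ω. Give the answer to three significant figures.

|Γ| ≈ 0.389

λ = v/f = 0.85·c / 1.06 GHz = 0.241 m
βl = 2π·l/λ = 2π × 0.289 = 104°
tan(βl) = -4.01
Z_in = Z_0·(Z_L + jZ_0·tanβl)/(Z_0 + jZ_L·tanβl) = 22.3 + j4.9 Ω
Γ_s = (Z_in − Z_s)/(Z_in + Z_s) = (-27.7 + j4.9)/(72.3 + j4.9), |Γ_s| = 0.389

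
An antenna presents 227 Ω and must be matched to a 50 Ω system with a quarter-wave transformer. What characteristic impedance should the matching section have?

Z_qwt ≈ 107 Ω

Z_qwt = √(Z_0·R_L) = √(50 × 227) = √11350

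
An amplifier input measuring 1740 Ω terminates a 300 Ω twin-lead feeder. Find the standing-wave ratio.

VSWR ≈ 5.8

Γ = (1740 − 300)/(1740 + 300) = 0.706
VSWR = (1 + 0.706)/(1 − 0.706)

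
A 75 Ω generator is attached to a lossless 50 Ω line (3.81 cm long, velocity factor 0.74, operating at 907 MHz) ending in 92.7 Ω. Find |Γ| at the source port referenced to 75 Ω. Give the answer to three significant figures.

|Γ| ≈ 0.408

λ = v/f = 0.74·c / 907 MHz = 0.245 m
βl = 2π·l/λ = 2π × 0.156 = 56°
tan(βl) = 1.48
Z_in = Z_0·(Z_L + jZ_0·tanβl)/(Z_0 + jZ_L·tanβl) = 34.6 − j21.1 Ω
Γ_s = (Z_in − Z_s)/(Z_in + Z_s) = (-40.4 − j21.1)/(110 − j21.1), |Γ_s| = 0.408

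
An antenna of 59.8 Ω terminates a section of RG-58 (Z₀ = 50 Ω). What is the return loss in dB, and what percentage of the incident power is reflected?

RL ≈ 21 dB; 0.797% of incident power reflected

Γ = (59.8 − 50)/(59.8 + 50) = 0.0893
RL = −20·log₁₀(0.0893) = 21 dB
P_refl/P_inc = |Γ|² = 0.00797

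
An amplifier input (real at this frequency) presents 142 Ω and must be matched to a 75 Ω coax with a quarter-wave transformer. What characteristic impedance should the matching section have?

Z_qwt = √(Z_0·R_L) = √(75 × 142) = √10650

Z_qwt ≈ 103 Ω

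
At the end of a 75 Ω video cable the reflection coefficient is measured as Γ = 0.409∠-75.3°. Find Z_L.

Z_L ≈ 65.1 − j61.8 Ω

Z_L = Z_0·(1 + Γ)/(1 − Γ) = 75·(1.1 − j0.396)/(0.896 + j0.396)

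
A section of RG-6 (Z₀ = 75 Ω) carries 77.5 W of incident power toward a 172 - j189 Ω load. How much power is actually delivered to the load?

P_delivered ≈ 41.3 W

|Γ| = |(97 − j189)/(247 − j189)| = 0.683
|Γ|² = 0.467
P_refl = |Γ|²·P_inc = 36.2 W, P_del = (1 − |Γ|²)·P_inc = 41.3 W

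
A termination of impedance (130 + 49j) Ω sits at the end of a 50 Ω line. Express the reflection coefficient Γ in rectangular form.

Γ = (Z_L − Z_0)/(Z_L + Z_0) = (80 + j49)/(180 + j49)

Γ ≈ 0.483 + j0.141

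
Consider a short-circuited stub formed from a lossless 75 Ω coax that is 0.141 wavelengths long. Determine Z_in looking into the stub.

Z_in ≈ +j91.8 Ω

βl = 2π × 0.141 = 50.8°
tan(βl) = 1.22
For a short-circuited stub, Z_in = jZ_0·tan(βl)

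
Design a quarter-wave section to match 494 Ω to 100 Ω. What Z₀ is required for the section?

Z_qwt ≈ 222 Ω

Z_qwt = √(Z_0·R_L) = √(100 × 494) = √49400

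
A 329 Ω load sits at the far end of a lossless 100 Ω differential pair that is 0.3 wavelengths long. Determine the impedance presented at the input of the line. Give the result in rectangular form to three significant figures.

βl = 2π × 0.3 = 108°
tan(βl) = tan(108°) = -3.08
Z_in = Z_0·(Z_L + jZ_0·tanβl)/(Z_0 + jZ_L·tanβl)
     = 100·(329 − j308)/(100 − j1010)

Z_in ≈ 33.3 + j29.2 Ω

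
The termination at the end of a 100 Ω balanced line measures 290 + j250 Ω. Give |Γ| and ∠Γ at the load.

Γ ≈ 0.678 ∠ 20.1°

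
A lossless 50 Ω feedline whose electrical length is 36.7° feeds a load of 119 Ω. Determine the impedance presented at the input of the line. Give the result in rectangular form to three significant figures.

tan(βl) = tan(36.7°) = 0.745
Z_in = Z_0·(Z_L + jZ_0·tanβl)/(Z_0 + jZ_L·tanβl)
     = 50·(119 + j37.3)/(50 + j88.7)

Z_in ≈ 44.6 − j41.9 Ω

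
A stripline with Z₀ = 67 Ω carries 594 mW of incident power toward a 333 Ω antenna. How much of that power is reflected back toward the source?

Γ = (333 − 67)/(333 + 67) = 0.665
|Γ|² = 0.442
P_refl = |Γ|²·P_inc = 263 mW, P_del = (1 − |Γ|²)·P_inc = 331 mW

P_reflected ≈ 263 mW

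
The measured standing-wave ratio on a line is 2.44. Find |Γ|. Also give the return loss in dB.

|Γ| = (S − 1)/(S + 1) = (2.44 − 1)/(2.44 + 1) = 1.44/3.44
RL = −20·log₁₀|Γ| = −20·log₁₀(0.419)

|Γ| ≈ 0.419; return loss ≈ 7.56 dB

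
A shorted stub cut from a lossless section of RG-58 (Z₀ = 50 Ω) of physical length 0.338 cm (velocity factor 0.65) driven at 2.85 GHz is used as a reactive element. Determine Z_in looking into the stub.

Z_in ≈ +j16 Ω

λ = v/f = 0.65·c / 2.85 GHz = 0.0684 m
βl = 2π·l/λ = 2π × 0.0494 = 17.8°
tan(βl) = 0.321
For a shorted stub, Z_in = jZ_0·tan(βl)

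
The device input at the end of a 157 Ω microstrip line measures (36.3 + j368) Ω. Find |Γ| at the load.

|Γ| ≈ 0.932

Γ = (Z_L − Z_0)/(Z_L + Z_0) = (-120.7 + j368)/(193.3 + j368)
|Γ| = 387/416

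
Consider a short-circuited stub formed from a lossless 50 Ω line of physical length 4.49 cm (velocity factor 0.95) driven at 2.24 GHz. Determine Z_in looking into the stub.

λ = v/f = 0.95·c / 2.24 GHz = 0.127 m
βl = 2π·l/λ = 2π × 0.353 = 127°
tan(βl) = -1.32
For a short-circuited stub, Z_in = jZ_0·tan(βl)

Z_in ≈ −j66.2 Ω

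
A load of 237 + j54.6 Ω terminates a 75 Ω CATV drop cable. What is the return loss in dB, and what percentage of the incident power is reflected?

RL ≈ 5.36 dB; 29.1% of incident power reflected

Γ = (162 + j54.6)/(312 + j54.6), |Γ| = 0.54
RL = −20·log₁₀(0.54) = 5.36 dB
P_refl/P_inc = |Γ|² = 0.291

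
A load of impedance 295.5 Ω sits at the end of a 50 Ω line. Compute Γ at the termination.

Γ = (Z_L − Z_0)/(Z_L + Z_0) = (295.5 − 50)/(295.5 + 50) = 245.5/345.5

Γ = 0.711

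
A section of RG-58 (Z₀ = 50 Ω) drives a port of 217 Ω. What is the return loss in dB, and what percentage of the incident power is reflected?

Γ = (217 − 50)/(217 + 50) = 0.625
RL = −20·log₁₀(0.625) = 4.08 dB
P_refl/P_inc = |Γ|² = 0.391

RL ≈ 4.08 dB; 39.1% of incident power reflected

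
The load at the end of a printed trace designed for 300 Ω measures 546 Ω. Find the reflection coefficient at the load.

Γ = 0.291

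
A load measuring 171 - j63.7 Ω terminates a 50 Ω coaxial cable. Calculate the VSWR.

VSWR ≈ 3.93

Γ = (Z_L − Z_0)/(Z_L + Z_0) = (121 − j63.7)/(221 − j63.7)
|Γ| = 137/230 = 0.595
VSWR = (1 + |Γ|)/(1 − |Γ|) = 1.59/0.405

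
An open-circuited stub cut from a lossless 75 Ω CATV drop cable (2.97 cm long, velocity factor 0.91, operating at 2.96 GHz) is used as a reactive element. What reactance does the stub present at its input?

X_in ≈ 36.5 Ω (inductive)

λ = v/f = 0.91·c / 2.96 GHz = 0.0922 m
βl = 2π·l/λ = 2π × 0.322 = 116°
tan(βl) = -2.06
For an open-circuited stub, Z_in = −jZ_0·cot(βl) = −jZ_0/tan(βl)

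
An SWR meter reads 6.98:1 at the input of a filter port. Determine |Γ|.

|Γ| ≈ 0.749

|Γ| = (S − 1)/(S + 1) = (6.98 − 1)/(6.98 + 1) = 5.98/7.98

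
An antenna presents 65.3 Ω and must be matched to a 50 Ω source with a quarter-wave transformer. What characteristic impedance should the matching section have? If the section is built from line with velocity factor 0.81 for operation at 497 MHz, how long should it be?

Z_qwt ≈ 57.1 Ω; length ≈ 12.2 cm

Z_qwt = √(Z_0·R_L) = √(50 × 65.3) = √3265
λ = 0.81·c/f = 0.489 m, so l = λ/4 = 0.122 m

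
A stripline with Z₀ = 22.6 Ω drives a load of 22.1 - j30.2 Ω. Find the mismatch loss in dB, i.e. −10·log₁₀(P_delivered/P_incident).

mismatch loss ≈ 1.63 dB

Γ = (-0.5 − j30.2)/(44.7 − j30.2), |Γ| = 0.56
|Γ|² = 0.313, so P_del/P_inc = 1 − |Γ|² = 0.687
ML = −10·log₁₀(1 − |Γ|²)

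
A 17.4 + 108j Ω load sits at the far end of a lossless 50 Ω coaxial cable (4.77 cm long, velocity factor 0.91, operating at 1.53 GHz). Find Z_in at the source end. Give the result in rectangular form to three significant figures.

λ = v/f = 0.91·c / 1.53 GHz = 0.178 m
βl = 2π·l/λ = 2π × 0.267 = 96.2°
tan(βl) = tan(96.2°) = -9.15
Z_in = Z_0·(Z_L + jZ_0·tanβl)/(Z_0 + jZ_L·tanβl)
     = 50·(17.4 − j349)/(1040 − j159)

Z_in ≈ 3.34 − j16.3 Ω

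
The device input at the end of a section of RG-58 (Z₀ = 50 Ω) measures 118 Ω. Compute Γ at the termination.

Γ = 0.405

Γ = (Z_L − Z_0)/(Z_L + Z_0) = (118 − 50)/(118 + 50) = 68/168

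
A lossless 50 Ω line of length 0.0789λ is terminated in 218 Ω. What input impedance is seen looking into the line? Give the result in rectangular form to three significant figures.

Z_in ≈ 43 − j74.2 Ω

βl = 2π × 0.0789 = 28.4°
tan(βl) = tan(28.4°) = 0.541
Z_in = Z_0·(Z_L + jZ_0·tanβl)/(Z_0 + jZ_L·tanβl)
     = 50·(218 + j27)/(50 + j118)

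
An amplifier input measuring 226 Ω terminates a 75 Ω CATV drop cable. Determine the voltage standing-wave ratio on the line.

VSWR ≈ 3.01

For a purely resistive load, VSWR = R_L/Z_0 or Z_0/R_L (whichever > 1) = 226/75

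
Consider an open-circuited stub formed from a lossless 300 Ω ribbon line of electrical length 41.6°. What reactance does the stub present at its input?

X_in ≈ -338 Ω (capacitive)

tan(βl) = 0.888
For an open-circuited stub, Z_in = −jZ_0·cot(βl) = −jZ_0/tan(βl)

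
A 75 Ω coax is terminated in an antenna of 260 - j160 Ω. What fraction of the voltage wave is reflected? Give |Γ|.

|Γ| ≈ 0.659

Γ = (Z_L − Z_0)/(Z_L + Z_0) = (185 − j160)/(335 − j160)
|Γ| = 245/371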